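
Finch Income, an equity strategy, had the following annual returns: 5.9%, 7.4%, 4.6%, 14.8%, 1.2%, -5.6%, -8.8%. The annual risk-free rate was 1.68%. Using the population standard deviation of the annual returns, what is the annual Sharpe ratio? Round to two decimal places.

Mean return r̄ = 19.50 / 7 = 2.7857%
Population std dev = √[385.6886 / 7] = 7.4228%
Sharpe = (r̄ − rf) / σ = (2.7857 − 1.68) / 7.4228 = 1.1057 / 7.4228 = 0.1490

0.15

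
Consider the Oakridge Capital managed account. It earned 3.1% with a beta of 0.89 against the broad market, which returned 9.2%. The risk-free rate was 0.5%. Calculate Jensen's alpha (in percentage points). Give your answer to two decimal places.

CAPM expected return = Rf + β(Rm − Rf) = 0.5% + 0.89 × (9.2% − 0.5%) = 0.5 + 0.89 × 8.70 = 8.2430%
Jensen's α = Rp − E[R] = 3.1% − 8.2430% = -5.1430

-5.14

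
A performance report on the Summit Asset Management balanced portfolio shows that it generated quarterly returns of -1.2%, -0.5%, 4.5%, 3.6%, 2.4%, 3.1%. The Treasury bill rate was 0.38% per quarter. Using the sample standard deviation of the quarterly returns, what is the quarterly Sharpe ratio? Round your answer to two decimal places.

0.69

r̄ = (-1.2 − 0.5 + 4.5 + 3.6 + 2.4 + 3.1) / 6 = 1.9833%
Σ(r − r̄)² = 26.6683; sample σ = √(26.6683/5) = 2.3095%
Sharpe = (r̄ − rf) / σ = (1.9833 − 0.38) / 2.3095 = 1.6033 / 2.3095 = 0.6942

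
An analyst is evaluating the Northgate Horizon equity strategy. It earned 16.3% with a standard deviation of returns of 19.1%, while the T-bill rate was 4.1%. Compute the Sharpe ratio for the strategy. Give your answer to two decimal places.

Sharpe = (Rp − Rf) / σp = (16.3% − 4.1%) / 19.1% = 12.20% / 19.1% = 0.6387

0.64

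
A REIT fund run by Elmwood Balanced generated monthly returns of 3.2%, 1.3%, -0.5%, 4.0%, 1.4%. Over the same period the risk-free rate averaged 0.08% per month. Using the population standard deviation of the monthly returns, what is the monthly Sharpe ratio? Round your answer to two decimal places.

1.14

Mean return μ = 9.40 / 5 = 1.8800%
Population std dev = √[12.4680 / 5] = 1.5791%
Sharpe = (μ − rf) / σ = (1.8800 − 0.08) / 1.5791 = 1.8000 / 1.5791 = 1.1399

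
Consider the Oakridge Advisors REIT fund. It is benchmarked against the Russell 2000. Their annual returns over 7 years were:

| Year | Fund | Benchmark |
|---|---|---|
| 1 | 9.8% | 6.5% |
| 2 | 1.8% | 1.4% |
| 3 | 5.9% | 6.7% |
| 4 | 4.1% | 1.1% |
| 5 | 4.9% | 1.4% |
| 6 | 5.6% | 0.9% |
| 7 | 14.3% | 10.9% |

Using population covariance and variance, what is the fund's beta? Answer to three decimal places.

0.934

r̄p = 6.6286%,  r̄m = 4.1286%
Cov = Σ(rp − r̄p)(rm − r̄m) / 7 = 12.3520
Var(rm) = Σ(rm − r̄m)² / 7 = 13.2249
β = Cov / Var = 12.3520 / 13.2249 = 0.9340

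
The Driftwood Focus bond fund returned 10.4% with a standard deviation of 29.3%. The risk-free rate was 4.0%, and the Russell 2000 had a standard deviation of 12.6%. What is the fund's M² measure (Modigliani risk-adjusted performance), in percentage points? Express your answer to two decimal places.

Sharpe = (Rp − Rf) / σp = (10.4% − 4.0%) / 29.3% = 0.2184
M² = Rf + Sharpe × σm = 4.0% + 0.2184 × 12.6% = 6.7518%

6.75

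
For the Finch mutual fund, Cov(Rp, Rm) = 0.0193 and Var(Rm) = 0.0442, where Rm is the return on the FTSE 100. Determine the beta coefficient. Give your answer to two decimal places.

β = Cov(Rp, Rm) / Var(Rm) = 0.0193 / 0.0442 = 0.4367

0.44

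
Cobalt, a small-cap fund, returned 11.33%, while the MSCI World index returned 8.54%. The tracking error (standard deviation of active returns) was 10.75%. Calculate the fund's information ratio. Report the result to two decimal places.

IR = (Rp − Rb) / TE = (11.33% − 8.54%) / 10.75% = 2.79% / 10.75% = 0.2595

0.26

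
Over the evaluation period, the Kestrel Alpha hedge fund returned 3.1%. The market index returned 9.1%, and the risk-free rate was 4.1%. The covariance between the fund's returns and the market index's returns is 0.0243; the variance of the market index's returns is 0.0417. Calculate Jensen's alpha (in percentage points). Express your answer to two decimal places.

β = Cov / Var = 0.0243 / 0.0417 = 0.5827
E[R] = Rf + β(Rm − Rf) = 4.1% + 0.5827 × (9.1% − 4.1%) = 7.0135%
α = Rp − E[R] = 3.1% − 7.0135% = -3.9135

-3.91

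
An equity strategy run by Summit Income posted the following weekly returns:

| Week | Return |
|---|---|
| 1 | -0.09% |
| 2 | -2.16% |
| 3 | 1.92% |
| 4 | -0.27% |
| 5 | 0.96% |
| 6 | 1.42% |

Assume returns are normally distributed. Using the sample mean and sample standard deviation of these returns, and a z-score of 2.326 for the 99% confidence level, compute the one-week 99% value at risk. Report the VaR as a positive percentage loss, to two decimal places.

3.13

μ = (-0.09 − 2.16 + 1.92 − 0.27 + 0.96 + 1.42) / 6 = 0.2967%
Sample σ = √[Σ(r − μ)² / 5] = √[10.8429 / 5] = √2.1686 = 1.4726%
VaR = −(μ − z·σ) = −(0.2967 − 2.326 × 1.4726) = −(-3.1286) = 3.1286%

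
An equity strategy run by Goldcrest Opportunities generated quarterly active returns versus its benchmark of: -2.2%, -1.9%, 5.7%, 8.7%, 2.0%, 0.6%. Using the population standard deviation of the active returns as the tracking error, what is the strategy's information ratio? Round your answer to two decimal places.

Mean return r̄ = 12.90 / 6 = 2.1500%
Population std dev = √[93.2550 / 6] = 3.9424%
IR = r̄ / tracking error = 2.1500 / 3.9424 = 0.5454

0.55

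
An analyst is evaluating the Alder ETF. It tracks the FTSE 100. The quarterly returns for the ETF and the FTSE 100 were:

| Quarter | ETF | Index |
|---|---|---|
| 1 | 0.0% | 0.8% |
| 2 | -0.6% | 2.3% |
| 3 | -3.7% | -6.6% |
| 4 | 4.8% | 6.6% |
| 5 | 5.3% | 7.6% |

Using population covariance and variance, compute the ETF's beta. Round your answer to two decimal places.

r̄p = 1.1600%,  r̄m = 2.1400%
Cov = Σ(rp − r̄p)(rm − r̄m) / 5 = 16.5176
Var(rm) = Σ(rm − r̄m)² / 5 = 25.5824
β = Cov / Var = 16.5176 / 25.5824 = 0.6457

0.65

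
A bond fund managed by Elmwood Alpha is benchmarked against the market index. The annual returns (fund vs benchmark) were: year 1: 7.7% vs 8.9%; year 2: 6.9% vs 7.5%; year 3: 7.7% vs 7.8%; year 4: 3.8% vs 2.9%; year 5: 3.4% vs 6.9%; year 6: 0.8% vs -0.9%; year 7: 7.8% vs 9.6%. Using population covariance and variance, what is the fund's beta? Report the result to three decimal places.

0.667

r̄p = 5.4429%,  r̄m = 6.1000%
Cov = Σ(rp − r̄p)(rm − r̄m) / 7 = 8.0814
Var(rm) = Σ(rm − r̄m)² / 7 = 12.1171
β = Cov / Var = 8.0814 / 12.1171 = 0.6669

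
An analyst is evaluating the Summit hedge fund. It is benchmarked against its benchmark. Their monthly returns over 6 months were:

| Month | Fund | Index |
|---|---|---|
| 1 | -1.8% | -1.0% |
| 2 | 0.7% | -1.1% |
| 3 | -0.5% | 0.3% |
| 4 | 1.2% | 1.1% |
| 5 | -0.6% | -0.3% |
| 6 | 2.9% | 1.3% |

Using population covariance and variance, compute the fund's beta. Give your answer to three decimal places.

1.148

r̄p = 0.3167%,  r̄m = 0.0500%
Cov = Σ(rp − r̄p)(rm − r̄m) / 6 = 1.0092
Var(rm) = Σ(rm − r̄m)² / 6 = 0.8792
β = Cov / Var = 1.0092 / 0.8792 = 1.1479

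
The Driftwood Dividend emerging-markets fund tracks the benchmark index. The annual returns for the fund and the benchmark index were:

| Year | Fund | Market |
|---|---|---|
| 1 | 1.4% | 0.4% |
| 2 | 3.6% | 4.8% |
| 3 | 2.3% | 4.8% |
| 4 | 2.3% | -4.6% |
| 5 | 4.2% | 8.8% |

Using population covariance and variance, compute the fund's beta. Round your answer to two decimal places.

0.15

r̄p = 2.7600%,  r̄m = 2.8400%
Cov = Σ(rp − r̄p)(rm − r̄m) / 5 = 3.2136
Var(rm) = Σ(rm − r̄m)² / 5 = 20.9024
β = Cov / Var = 3.2136 / 20.9024 = 0.1537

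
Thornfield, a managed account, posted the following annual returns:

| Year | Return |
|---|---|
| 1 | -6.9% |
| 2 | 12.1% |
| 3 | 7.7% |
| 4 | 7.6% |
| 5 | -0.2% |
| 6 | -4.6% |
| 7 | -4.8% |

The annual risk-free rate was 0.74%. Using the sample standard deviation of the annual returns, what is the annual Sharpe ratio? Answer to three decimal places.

Mean return μ = 10.90 / 7 = 1.5571%
Sample std dev = √[338.3371 / 6] = 7.5093%
Sharpe = (μ − rf) / σ = (1.5571 − 0.74) / 7.5093 = 0.8171 / 7.5093 = 0.1088

0.109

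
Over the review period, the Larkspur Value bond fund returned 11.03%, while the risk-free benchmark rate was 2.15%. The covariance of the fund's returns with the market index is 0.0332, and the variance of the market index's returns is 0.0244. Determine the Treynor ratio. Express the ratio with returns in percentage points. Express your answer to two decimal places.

6.53

β = Cov / Var = 0.0332 / 0.0244 = 1.3607
Treynor = (Rp − Rf) / β = (11.03% − 2.15%) / 1.3607 = 8.88 / 1.3607 = 6.5261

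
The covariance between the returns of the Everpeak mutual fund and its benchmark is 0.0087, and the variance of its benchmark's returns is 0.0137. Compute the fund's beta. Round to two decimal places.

β = Cov(Rp, Rm) / Var(Rm) = 0.0087 / 0.0137 = 0.6350

0.64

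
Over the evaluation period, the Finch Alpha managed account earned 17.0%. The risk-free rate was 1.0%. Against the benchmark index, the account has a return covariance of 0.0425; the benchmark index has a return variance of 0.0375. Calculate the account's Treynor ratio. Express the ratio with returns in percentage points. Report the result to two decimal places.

β = Cov / Var = 0.0425 / 0.0375 = 1.1333
Treynor = (Rp − Rf) / β = (17.0% − 1.0%) / 1.1333 = 16.00 / 1.1333 = 14.1181

14.12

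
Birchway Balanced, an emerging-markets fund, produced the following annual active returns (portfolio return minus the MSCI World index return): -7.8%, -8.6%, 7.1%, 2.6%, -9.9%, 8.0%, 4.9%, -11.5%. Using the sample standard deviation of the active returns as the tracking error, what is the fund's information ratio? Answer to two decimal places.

r̄ = (-7.8 − 8.6 + 7.1 + 2.6 − 9.9 + 8 + 4.9 − 11.5) / 8 = -15.20 / 8 = -1.9000%
Sample std dev = √[481.3600 / 7] = 8.2925%
IR = r̄ / tracking error = -1.9000 / 8.2925 = -0.2291

-0.23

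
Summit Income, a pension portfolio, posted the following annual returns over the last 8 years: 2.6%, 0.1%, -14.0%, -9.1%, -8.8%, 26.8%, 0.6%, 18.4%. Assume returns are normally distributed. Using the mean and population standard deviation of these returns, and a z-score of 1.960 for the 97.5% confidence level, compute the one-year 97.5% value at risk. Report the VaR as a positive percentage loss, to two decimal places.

23.72

r̄ = (2.6 + 0.1 − 14 − 9.1 − 8.8 + 26.8 + 0.6 + 18.4) / 8 = 16.60 / 8 = 2.0750%
Σ(r − r̄)² = (2.6 − 2.0750)² + (0.1 − 2.0750)² + (-14 − 2.0750)² + … = 1385.7350
σ = √[1385.7350 / 8] = 13.1612%
VaR = −(r̄ − z·σ) = −(2.0750 − 1.960 × 13.1612) = −(-23.7210) = 23.7210%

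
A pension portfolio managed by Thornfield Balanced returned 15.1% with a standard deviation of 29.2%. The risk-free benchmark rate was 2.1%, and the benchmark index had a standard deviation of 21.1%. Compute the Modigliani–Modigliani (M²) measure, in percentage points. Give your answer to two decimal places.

11.49

Sharpe = (Rp − Rf) / σp = (15.1% − 2.1%) / 29.2% = 0.4452
M² = Rf + Sharpe × σm = 2.1% + 0.4452 × 21.1% = 11.4937%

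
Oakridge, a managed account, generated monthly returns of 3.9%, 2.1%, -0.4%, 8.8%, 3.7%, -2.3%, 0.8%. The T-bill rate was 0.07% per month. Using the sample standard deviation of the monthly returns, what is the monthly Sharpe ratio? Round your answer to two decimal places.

0.64

μ = (3.9 + 2.1 − 0.4 + 8.8 + 3.7 − 2.3 + 0.8) / 7 = 2.3714%
Σ(r − μ)² = (3.9 − 2.3714)² + (2.1 − 2.3714)² + (-0.4 − 2.3714)² + … = 77.4743
sample σ = √(77.4743 / 6) = √12.9124 = 3.5934%
Sharpe = (μ − rf) / σ = (2.3714 − 0.07) / 3.5934 = 2.3014 / 3.5934 = 0.6405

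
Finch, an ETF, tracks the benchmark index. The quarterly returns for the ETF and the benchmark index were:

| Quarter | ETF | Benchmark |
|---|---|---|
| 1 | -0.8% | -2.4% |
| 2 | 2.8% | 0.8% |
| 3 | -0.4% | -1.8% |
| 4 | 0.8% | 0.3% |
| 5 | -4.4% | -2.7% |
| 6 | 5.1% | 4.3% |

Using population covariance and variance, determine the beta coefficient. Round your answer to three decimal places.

r̄p = 0.5167%,  r̄m = -0.2500%
Cov = Σ(rp − r̄p)(rm − r̄m) / 6 = 6.6175
Var(rm) = Σ(rm − r̄m)² / 6 = 5.8558
β = Cov / Var = 6.6175 / 5.8558 = 1.1301

1.130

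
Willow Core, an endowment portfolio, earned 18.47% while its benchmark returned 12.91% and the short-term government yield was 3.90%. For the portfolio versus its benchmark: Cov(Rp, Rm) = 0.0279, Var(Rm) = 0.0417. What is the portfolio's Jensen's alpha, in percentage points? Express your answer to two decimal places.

β = Cov / Var = 0.0279 / 0.0417 = 0.6691
E[R] = Rf + β(Rm − Rf) = 3.90% + 0.6691 × (12.91% − 3.90%) = 9.9286%
α = Rp − E[R] = 18.47% − 9.9286% = 8.5414

8.54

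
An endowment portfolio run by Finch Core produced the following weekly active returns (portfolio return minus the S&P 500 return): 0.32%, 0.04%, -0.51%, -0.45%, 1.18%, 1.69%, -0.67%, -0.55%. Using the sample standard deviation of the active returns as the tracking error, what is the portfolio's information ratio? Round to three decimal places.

r̄ = (0.32 + 0.04 − 0.51 − 0.45 + 1.18 + 1.69 − 0.67 − 0.55) / 8 = 0.1313%
Σ(r − r̄)² = 5.4287; sample σ = √(5.4287/7) = 0.8806%
IR = r̄ / tracking error = 0.1313 / 0.8806 = 0.1491

0.149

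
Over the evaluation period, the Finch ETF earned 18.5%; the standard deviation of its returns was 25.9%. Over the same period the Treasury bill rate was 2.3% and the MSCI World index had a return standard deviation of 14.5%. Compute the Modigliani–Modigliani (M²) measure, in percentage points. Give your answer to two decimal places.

Sharpe = (Rp − Rf) / σp = (18.5% − 2.3%) / 25.9% = 0.6255
M² = Rf + Sharpe × σm = 2.3% + 0.6255 × 14.5% = 11.3698%

11.37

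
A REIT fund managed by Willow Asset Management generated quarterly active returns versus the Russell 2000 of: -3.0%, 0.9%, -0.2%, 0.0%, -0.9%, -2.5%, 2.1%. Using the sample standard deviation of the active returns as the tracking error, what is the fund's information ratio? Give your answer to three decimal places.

-0.286

r̄ = (-3 + 0.9 − 0.2 + 0 − 0.9 − 2.5 + 2.1) / 7 = -0.5143%
Σ(r − r̄)² = 19.4686; sample σ = √(19.4686/6) = 1.8013%
IR = r̄ / tracking error = -0.5143 / 1.8013 = -0.2855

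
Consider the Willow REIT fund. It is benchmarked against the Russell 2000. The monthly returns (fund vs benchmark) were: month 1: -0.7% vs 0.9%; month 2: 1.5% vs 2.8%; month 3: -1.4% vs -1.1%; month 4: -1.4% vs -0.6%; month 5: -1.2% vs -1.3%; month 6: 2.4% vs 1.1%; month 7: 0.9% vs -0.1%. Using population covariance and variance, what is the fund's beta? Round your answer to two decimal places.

r̄p = 0.0143%,  r̄m = 0.2429%
Cov = Σ(rp − r̄p)(rm − r̄m) / 7 = 1.4337
Var(rm) = Σ(rm − r̄m)² / 7 = 1.8167
β = Cov / Var = 1.4337 / 1.8167 = 0.7892

0.79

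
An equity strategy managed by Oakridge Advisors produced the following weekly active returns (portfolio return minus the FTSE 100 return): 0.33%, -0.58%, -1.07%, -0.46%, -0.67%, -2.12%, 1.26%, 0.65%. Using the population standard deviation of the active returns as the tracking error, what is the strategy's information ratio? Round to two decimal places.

-0.34

μ = (0.33 − 0.58 − 1.07 − 0.46 − 0.67 − 2.12 + 1.26 + 0.65) / 8 = -2.660 / 8 = -0.3325%
Σ(r − μ)² = (0.33 − (-0.3325))² + (-0.58 − (-0.3325))² + (-1.07 − (-0.3325))² + … = 7.8708
σ = √[7.8708 / 8] = 0.9919%
IR = μ / tracking error = -0.3325 / 0.9919 = -0.3352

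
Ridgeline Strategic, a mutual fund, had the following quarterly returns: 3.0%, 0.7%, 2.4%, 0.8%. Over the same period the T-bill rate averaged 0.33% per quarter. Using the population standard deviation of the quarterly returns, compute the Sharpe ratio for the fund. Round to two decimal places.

1.40

μ = (3 + 0.7 + 2.4 + 0.8) / 4 = 6.90 / 4 = 1.7250%
Σ(r − μ)² = 3.9875; population σ = √(3.9875/4) = 0.9984%
Sharpe = (μ − rf) / σ = (1.7250 − 0.33) / 0.9984 = 1.3950 / 0.9984 = 1.3972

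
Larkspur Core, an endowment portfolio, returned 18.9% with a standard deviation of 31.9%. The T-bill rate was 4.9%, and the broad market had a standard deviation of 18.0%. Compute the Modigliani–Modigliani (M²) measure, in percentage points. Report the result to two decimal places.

12.80

Sharpe = (Rp − Rf) / σp = (18.9% − 4.9%) / 31.9% = 0.4389
M² = Rf + Sharpe × σm = 4.9% + 0.4389 × 18.0% = 12.8002%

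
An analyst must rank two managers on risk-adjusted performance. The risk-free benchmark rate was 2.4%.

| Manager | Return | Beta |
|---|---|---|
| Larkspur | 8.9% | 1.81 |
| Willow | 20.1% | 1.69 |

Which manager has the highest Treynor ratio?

Larkspur: Treynor = (8.9% − 2.4%) / 1.81 = 3.591
Willow: Treynor = (20.1% − 2.4%) / 1.69 = 10.473
Highest: Willow (10.473).

Willow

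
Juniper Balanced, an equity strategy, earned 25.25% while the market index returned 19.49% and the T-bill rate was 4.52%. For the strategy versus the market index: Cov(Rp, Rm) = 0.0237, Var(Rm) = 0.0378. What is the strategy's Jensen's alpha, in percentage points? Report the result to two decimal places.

β = Cov / Var = 0.0237 / 0.0378 = 0.6270
E[R] = Rf + β(Rm − Rf) = 4.52% + 0.6270 × (19.49% − 4.52%) = 13.9062%
α = Rp − E[R] = 25.25% − 13.9062% = 11.3438

11.34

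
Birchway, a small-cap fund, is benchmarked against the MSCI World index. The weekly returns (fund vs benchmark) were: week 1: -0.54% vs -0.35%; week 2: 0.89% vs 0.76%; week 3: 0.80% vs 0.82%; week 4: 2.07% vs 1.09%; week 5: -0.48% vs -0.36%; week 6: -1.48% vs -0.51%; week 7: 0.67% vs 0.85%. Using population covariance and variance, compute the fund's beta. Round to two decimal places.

1.59

r̄p = 0.2757%,  r̄m = 0.3286%
Cov = Σ(rp − r̄p)(rm − r̄m) / 7 = 0.6630
Var(rm) = Σ(rm − r̄m)² / 7 = 0.4167
β = Cov / Var = 0.6630 / 0.4167 = 1.5911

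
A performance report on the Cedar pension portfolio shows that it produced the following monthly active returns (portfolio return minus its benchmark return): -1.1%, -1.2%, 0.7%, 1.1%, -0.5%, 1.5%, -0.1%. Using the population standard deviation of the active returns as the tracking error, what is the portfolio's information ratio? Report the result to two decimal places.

0.06

Mean return μ = 0.40 / 7 = 0.0571%
Population std dev = √[6.8371 / 7] = 0.9883%
IR = μ / tracking error = 0.0571 / 0.9883 = 0.0578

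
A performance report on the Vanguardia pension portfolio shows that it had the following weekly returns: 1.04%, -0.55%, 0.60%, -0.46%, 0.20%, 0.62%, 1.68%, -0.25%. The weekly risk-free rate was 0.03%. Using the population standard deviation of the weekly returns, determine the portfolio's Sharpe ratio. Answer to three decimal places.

r̄ = (1.04 − 0.55 + 0.6 − 0.46 + 0.2 + 0.62 + 1.68 − 0.25) / 8 = 2.880 / 8 = 0.3600%
Σ(r − r̄)² = (1.04 − 0.3600)² + (-0.55 − 0.3600)² + (0.6 − 0.3600)² + … = 4.2282
population σ = √(4.2282 / 8) = √0.5285 = 0.7270%
Sharpe = (r̄ − rf) / σ = (0.3600 − 0.03) / 0.7270 = 0.3300 / 0.7270 = 0.4539

0.454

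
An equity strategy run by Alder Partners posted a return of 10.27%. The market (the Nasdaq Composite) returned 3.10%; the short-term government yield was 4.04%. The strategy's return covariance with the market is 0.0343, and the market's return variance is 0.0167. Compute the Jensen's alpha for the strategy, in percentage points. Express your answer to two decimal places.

β = Cov / Var = 0.0343 / 0.0167 = 2.0539
E[R] = Rf + β(Rm − Rf) = 4.04% + 2.0539 × (3.10% − 4.04%) = 2.1093%
α = Rp − E[R] = 10.27% − 2.1093% = 8.1607

8.16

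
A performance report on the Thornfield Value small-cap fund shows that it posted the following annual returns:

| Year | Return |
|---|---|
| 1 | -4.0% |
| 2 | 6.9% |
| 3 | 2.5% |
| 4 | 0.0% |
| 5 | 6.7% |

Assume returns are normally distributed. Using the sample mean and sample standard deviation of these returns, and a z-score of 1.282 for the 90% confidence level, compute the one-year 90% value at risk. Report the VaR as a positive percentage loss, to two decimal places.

r̄ = (-4 + 6.9 + 2.5 + 0 + 6.7) / 5 = 12.10 / 5 = 2.4200%
Sample σ = √[Σ(r − r̄)² / 4] = √[85.4680 / 4] = √21.3670 = 4.6224%
VaR = −(r̄ − z·σ) = −(2.4200 − 1.282 × 4.6224) = −(-3.5059) = 3.5059%

3.51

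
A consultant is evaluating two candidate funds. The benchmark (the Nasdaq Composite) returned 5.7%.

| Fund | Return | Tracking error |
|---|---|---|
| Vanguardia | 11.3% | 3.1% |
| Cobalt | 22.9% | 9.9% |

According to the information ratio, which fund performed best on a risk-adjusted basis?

Vanguardia

Vanguardia: IR = (11.3% − 5.7%) / 3.1% = 1.806
Cobalt: IR = (22.9% − 5.7%) / 9.9% = 1.737
Highest: Vanguardia (1.806).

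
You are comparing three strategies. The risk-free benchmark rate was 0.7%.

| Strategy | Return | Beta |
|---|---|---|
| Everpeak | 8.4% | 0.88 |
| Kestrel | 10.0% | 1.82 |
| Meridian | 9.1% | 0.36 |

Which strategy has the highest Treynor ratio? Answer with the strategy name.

Meridian

Everpeak: Treynor = (8.4% − 0.7%) / 0.88 = 8.750
Kestrel: Treynor = (10.0% − 0.7%) / 1.82 = 5.110
Meridian: Treynor = (9.1% − 0.7%) / 0.36 = 23.333
Highest: Meridian (23.333).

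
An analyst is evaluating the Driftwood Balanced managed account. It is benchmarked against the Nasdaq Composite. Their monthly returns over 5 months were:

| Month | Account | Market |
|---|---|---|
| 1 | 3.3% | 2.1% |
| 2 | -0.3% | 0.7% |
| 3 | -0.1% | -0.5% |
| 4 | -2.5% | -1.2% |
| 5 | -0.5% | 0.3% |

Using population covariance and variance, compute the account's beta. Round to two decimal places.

r̄p = -0.0200%,  r̄m = 0.2800%
Cov = Σ(rp − r̄p)(rm − r̄m) / 5 = 1.9296
Var(rm) = Σ(rm − r̄m)² / 5 = 1.2576
β = Cov / Var = 1.9296 / 1.2576 = 1.5344

1.53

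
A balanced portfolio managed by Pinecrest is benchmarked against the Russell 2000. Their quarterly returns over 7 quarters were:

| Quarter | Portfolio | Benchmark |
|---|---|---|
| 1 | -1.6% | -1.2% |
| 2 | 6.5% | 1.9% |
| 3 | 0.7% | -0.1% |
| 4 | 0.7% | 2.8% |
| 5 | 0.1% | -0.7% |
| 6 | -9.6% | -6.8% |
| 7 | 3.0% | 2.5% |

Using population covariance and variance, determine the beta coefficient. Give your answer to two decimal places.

r̄p = -0.0286%,  r̄m = -0.2286%
Cov = Σ(rp − r̄p)(rm − r̄m) / 7 = 12.6892
Var(rm) = Σ(rm − r̄m)² / 7 = 9.3592
β = Cov / Var = 12.6892 / 9.3592 = 1.3558

1.36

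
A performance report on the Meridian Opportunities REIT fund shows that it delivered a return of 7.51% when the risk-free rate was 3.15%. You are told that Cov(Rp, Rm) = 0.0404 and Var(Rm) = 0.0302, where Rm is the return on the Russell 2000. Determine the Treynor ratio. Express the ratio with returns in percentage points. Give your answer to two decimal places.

β = Cov / Var = 0.0404 / 0.0302 = 1.3377
Treynor = (Rp − Rf) / β = (7.51% − 3.15%) / 1.3377 = 4.36 / 1.3377 = 3.2593

3.26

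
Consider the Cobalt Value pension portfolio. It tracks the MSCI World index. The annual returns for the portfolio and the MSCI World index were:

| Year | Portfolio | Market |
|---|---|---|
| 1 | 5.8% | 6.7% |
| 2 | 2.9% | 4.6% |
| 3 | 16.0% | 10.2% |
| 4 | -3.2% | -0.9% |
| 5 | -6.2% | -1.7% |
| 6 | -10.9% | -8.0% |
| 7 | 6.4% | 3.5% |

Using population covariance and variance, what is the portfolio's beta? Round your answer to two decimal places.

r̄p = 1.5429%,  r̄m = 2.0571%
Cov = Σ(rp − r̄p)(rm − r̄m) / 7 = 45.1718
Var(rm) = Σ(rm − r̄m)² / 7 = 31.4882
β = Cov / Var = 45.1718 / 31.4882 = 1.4346

1.43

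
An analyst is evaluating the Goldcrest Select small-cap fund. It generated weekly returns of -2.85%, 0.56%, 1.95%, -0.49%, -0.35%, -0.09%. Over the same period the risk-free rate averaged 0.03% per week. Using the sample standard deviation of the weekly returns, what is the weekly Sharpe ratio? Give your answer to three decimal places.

Mean return μ = -1.270 / 6 = -0.2117%
Σ(r − μ)² = (-2.85 − (-0.2117))² + (0.56 − (-0.2117))² + (1.95 − (-0.2117))² + … = 12.3405
σ = √[12.3405 / 5] = 1.5710%
Sharpe = (μ − rf) / σ = (-0.2117 − 0.03) / 1.5710 = -0.2417 / 1.5710 = -0.1539

-0.154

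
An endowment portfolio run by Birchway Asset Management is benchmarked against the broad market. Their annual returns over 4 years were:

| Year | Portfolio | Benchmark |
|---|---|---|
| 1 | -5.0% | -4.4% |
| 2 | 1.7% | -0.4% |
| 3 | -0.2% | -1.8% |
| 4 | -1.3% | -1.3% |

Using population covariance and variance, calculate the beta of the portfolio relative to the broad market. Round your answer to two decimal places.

r̄p = -1.2000%,  r̄m = -1.9750%
Cov = Σ(rp − r̄p)(rm − r̄m) / 4 = 3.4725
Var(rm) = Σ(rm − r̄m)² / 4 = 2.2119
β = Cov / Var = 3.4725 / 2.2119 = 1.5699

1.57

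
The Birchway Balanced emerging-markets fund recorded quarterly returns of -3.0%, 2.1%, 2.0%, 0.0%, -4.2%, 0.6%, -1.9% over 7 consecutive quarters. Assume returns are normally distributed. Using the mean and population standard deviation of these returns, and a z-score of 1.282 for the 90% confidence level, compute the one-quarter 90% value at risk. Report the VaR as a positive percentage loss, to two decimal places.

r̄ = (-3 + 2.1 + 2 + 0 − 4.2 + 0.6 − 1.9) / 7 = -4.40 / 7 = -0.6286%
Σ(r − r̄)² = (-3 − (-0.6286))² + (2.1 − (-0.6286))² + (2 − (-0.6286))² + … = 36.2543
σ = √[36.2543 / 7] = 2.2758%
VaR = −(r̄ − z·σ) = −(-0.6286 − 1.282 × 2.2758) = −(-3.5462) = 3.5462%

3.55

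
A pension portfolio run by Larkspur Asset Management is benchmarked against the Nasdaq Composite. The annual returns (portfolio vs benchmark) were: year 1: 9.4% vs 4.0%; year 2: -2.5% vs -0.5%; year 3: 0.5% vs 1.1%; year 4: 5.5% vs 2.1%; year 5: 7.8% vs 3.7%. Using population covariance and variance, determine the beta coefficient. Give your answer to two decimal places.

2.64

r̄p = 4.1400%,  r̄m = 2.0800%
Cov = Σ(rp − r̄p)(rm − r̄m) / 5 = 7.3508
Var(rm) = Σ(rm − r̄m)² / 5 = 2.7856
β = Cov / Var = 7.3508 / 2.7856 = 2.6389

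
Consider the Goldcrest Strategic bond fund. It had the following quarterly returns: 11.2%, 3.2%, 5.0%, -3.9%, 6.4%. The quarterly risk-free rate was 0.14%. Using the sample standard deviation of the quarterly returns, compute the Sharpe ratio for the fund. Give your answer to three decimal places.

0.771

μ = (11.2 + 3.2 + 5 − 3.9 + 6.4) / 5 = 21.90 / 5 = 4.3800%
Sample σ = √[Σ(r − μ)² / 4] = √[120.9280 / 4] = √30.2320 = 5.4984%
Sharpe = (μ − rf) / σ = (4.3800 − 0.14) / 5.4984 = 4.2400 / 5.4984 = 0.7711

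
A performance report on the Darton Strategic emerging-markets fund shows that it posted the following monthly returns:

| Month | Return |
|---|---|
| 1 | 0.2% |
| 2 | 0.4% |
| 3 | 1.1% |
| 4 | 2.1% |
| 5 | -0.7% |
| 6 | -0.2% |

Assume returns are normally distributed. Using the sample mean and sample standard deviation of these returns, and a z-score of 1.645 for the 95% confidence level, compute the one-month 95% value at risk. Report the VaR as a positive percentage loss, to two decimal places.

1.15

Mean return r̄ = 2.90 / 6 = 0.4833%
Sample σ = √[Σ(r − r̄)² / 5] = √[4.9483 / 5] = √0.9897 = 0.9948%
VaR = −(r̄ − z·σ) = −(0.4833 − 1.645 × 0.9948) = −(-1.1531) = 1.1531%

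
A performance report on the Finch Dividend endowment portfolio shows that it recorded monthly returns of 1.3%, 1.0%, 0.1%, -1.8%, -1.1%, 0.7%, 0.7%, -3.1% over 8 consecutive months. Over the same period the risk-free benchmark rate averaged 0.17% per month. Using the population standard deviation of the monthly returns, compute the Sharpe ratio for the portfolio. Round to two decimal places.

Mean return r̄ = -2.20 / 8 = -0.2750%
Σ(r − r̄)² = 17.1350; population σ = √(17.1350/8) = 1.4635%
Sharpe = (r̄ − rf) / σ = (-0.2750 − 0.17) / 1.4635 = -0.4450 / 1.4635 = -0.3041

-0.30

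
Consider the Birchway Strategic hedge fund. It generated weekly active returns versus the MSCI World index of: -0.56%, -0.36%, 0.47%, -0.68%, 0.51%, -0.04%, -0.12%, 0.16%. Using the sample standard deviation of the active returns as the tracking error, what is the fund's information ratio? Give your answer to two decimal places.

-0.17

μ = (-0.56 − 0.36 + 0.47 − 0.68 + 0.51 − 0.04 − 0.12 + 0.16) / 8 = -0.620 / 8 = -0.0775%
Sample σ = √[Σ(r − μ)² / 7] = √[1.3802 / 7] = √0.1972 = 0.4441%
IR = μ / tracking error = -0.0775 / 0.4441 = -0.1745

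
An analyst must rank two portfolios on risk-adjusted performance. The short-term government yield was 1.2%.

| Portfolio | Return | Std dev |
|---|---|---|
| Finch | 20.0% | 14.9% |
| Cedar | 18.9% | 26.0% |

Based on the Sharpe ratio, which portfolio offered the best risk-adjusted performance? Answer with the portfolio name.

Finch

Finch: Sharpe ratio = (20.0% − 1.2%) / 14.9% = 1.262
Cedar: Sharpe ratio = (18.9% − 1.2%) / 26.0% = 0.681
Highest: Finch (1.262).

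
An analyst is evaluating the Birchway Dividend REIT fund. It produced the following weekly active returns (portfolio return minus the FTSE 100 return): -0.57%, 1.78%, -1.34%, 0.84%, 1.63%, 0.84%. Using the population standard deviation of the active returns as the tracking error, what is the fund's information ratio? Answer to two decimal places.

0.47

Mean return r̄ = 3.180 / 6 = 0.5300%
Population σ = √[Σ(r − r̄)² / 6] = √[7.6716 / 6] = √1.2786 = 1.1308%
IR = r̄ / tracking error = 0.5300 / 1.1308 = 0.4687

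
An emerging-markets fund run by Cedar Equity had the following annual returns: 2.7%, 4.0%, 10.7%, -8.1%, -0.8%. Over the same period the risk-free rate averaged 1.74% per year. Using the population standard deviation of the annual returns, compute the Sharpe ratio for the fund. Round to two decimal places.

-0.01

r̄ = (2.7 + 4 + 10.7 − 8.1 − 0.8) / 5 = 8.50 / 5 = 1.7000%
Σ(r − r̄)² = 189.5800; population σ = √(189.5800/5) = 6.1576%
Sharpe = (r̄ − rf) / σ = (1.7000 − 1.74) / 6.1576 = -0.0400 / 6.1576 = -0.0065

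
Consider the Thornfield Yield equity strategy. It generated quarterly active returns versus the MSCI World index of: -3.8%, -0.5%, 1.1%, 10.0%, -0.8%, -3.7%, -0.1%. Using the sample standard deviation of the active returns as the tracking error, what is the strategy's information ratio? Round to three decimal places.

r̄ = (-3.8 − 0.5 + 1.1 + 10 − 0.8 − 3.7 − 0.1) / 7 = 2.20 / 7 = 0.3143%
Sample std dev = √[129.5486 / 6] = 4.6467%
IR = r̄ / tracking error = 0.3143 / 4.6467 = 0.0676

0.068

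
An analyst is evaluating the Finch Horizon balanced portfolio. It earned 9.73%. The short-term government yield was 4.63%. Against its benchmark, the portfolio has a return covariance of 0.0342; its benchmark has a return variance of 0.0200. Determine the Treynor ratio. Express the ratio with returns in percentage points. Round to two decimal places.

β = Cov / Var = 0.0342 / 0.0200 = 1.7100
Treynor = (Rp − Rf) / β = (9.73% − 4.63%) / 1.7100 = 5.10 / 1.7100 = 2.9825

2.98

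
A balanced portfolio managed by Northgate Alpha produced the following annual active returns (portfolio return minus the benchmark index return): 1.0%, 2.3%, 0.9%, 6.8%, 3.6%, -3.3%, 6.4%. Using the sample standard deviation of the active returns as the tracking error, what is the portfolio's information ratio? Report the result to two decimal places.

0.72

r̄ = (1 + 2.3 + 0.9 + 6.8 + 3.6 − 3.3 + 6.4) / 7 = 2.5286%
Σ(r − r̄)² = (1 − 2.5286)² + (2.3 − 2.5286)² + … = 73.3943
sample σ = √(73.3943 / 6) = √12.2324 = 3.4975%
IR = r̄ / tracking error = 2.5286 / 3.4975 = 0.7230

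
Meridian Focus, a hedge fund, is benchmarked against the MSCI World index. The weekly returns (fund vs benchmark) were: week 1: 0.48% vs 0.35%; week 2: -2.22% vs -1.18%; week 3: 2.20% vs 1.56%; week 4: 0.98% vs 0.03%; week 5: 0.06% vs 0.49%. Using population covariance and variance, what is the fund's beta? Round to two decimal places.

1.52

r̄p = 0.3000%,  r̄m = 0.2500%
Cov = Σ(rp − r̄p)(rm − r̄m) / 5 = 1.1807
Var(rm) = Σ(rm − r̄m)² / 5 = 0.7754
β = Cov / Var = 1.1807 / 0.7754 = 1.5227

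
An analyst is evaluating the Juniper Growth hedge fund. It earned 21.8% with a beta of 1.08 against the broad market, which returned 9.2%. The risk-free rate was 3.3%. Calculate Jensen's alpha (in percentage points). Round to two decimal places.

CAPM expected return = Rf + β(Rm − Rf) = 3.3% + 1.08 × (9.2% − 3.3%) = 3.3 + 1.08 × 5.90 = 9.6720%
Jensen's α = Rp − E[R] = 21.8% − 9.6720% = 12.1280

12.13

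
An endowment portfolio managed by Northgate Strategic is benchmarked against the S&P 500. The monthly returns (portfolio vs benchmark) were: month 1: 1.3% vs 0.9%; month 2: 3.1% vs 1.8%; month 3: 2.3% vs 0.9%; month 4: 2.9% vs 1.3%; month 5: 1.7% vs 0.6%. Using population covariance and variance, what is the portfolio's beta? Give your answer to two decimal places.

r̄p = 2.2600%,  r̄m = 1.1000%
Cov = Σ(rp − r̄p)(rm − r̄m) / 5 = 0.2360
Var(rm) = Σ(rm − r̄m)² / 5 = 0.1720
β = Cov / Var = 0.2360 / 0.1720 = 1.3721

1.37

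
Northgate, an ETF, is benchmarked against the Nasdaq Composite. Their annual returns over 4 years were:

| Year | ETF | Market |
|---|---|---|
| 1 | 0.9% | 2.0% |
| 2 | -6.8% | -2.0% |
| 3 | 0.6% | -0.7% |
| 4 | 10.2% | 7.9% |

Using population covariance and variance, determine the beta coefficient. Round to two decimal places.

r̄p = 1.2250%,  r̄m = 1.8000%
Cov = Σ(rp − r̄p)(rm − r̄m) / 4 = 21.6850
Var(rm) = Σ(rm − r̄m)² / 4 = 14.4850
β = Cov / Var = 21.6850 / 14.4850 = 1.4971

1.50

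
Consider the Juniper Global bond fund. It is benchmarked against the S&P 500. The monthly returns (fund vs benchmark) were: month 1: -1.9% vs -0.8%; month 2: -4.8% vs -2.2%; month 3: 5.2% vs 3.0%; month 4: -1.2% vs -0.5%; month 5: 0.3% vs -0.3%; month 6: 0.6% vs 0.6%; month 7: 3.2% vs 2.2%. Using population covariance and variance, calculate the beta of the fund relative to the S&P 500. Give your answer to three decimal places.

1.809

r̄p = 0.2000%,  r̄m = 0.2857%
Cov = Σ(rp − r̄p)(rm − r̄m) / 7 = 5.0271
Var(rm) = Σ(rm − r̄m)² / 7 = 2.7784
β = Cov / Var = 5.0271 / 2.7784 = 1.8094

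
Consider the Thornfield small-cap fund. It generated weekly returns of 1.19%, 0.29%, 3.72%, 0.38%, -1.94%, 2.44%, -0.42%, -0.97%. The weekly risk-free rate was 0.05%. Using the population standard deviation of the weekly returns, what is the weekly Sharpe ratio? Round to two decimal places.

r̄ = (1.19 + 0.29 + 3.72 + 0.38 − 1.94 + 2.44 − 0.42 − 0.97) / 8 = 4.690 / 8 = 0.5863%
Σ(r − r̄)² = (1.19 − 0.5863)² + (0.29 − 0.5863)² + (3.72 − 0.5863)² + … = 23.5680
population σ = √(23.5680 / 8) = √2.9460 = 1.7164%
Sharpe = (r̄ − rf) / σ = (0.5863 − 0.05) / 1.7164 = 0.5363 / 1.7164 = 0.3125

0.31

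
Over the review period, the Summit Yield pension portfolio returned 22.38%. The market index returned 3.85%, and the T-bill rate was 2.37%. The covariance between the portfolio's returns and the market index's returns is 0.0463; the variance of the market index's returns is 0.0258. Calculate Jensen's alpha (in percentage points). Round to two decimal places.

β = Cov / Var = 0.0463 / 0.0258 = 1.7946
E[R] = Rf + β(Rm − Rf) = 2.37% + 1.7946 × (3.85% − 2.37%) = 5.0260%
α = Rp − E[R] = 22.38% − 5.0260% = 17.3540

17.35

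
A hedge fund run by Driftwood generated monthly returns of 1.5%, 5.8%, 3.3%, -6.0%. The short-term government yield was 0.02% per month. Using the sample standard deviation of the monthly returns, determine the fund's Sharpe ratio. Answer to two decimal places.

0.22

μ = (1.5 + 5.8 + 3.3 − 6) / 4 = 1.1500%
Σ(r − μ)² = (1.5 − 1.1500)² + (5.8 − 1.1500)² + (3.3 − 1.1500)² + … = 77.4900
sample σ = √(77.4900 / 3) = √25.8300 = 5.0823%
Sharpe = (μ − rf) / σ = (1.1500 − 0.02) / 5.0823 = 1.1300 / 5.0823 = 0.2223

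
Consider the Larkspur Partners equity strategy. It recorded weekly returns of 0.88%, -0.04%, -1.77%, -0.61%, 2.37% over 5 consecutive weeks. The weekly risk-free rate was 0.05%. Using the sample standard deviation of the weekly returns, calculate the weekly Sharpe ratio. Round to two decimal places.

0.07

r̄ = (0.88 − 0.04 − 1.77 − 0.61 + 2.37) / 5 = 0.830 / 5 = 0.1660%
Sample σ = √[Σ(r − r̄)² / 4] = √[9.7601 / 4] = √2.4400 = 1.5620%
Sharpe = (r̄ − rf) / σ = (0.1660 − 0.05) / 1.5620 = 0.1160 / 1.5620 = 0.0743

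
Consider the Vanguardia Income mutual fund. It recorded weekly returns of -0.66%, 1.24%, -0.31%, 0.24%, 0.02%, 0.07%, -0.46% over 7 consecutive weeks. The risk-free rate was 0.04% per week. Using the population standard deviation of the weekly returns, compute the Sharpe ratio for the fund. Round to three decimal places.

-0.035

r̄ = (-0.66 + 1.24 − 0.31 + 0.24 + 0.02 + 0.07 − 0.46) / 7 = 0.0200%
Population σ = √[Σ(r − r̄)² / 7] = √[2.3410 / 7] = √0.3344 = 0.5783%
Sharpe = (r̄ − rf) / σ = (0.0200 − 0.04) / 0.5783 = -0.0200 / 0.5783 = -0.0346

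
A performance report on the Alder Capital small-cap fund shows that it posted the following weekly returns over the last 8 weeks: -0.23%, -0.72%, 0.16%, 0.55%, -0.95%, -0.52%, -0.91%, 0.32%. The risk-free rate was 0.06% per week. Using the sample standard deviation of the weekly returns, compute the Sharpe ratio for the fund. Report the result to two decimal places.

μ = (-0.23 − 0.72 + 0.16 + 0.55 − 0.95 − 0.52 − 0.91 + 0.32) / 8 = -2.300 / 8 = -0.2875%
Σ(r − μ)² = (-0.23 − (-0.2875))² + (-0.72 − (-0.2875))² + … = 2.3416
σ = √[2.3416 / 7] = 0.5784%
Sharpe = (μ − rf) / σ = (-0.2875 − 0.06) / 0.5784 = -0.3475 / 0.5784 = -0.6008

-0.60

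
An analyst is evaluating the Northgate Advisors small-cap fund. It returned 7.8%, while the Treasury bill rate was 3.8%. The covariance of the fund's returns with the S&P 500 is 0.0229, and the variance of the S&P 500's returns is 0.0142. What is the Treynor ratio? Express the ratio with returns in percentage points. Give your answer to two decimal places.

β = Cov / Var = 0.0229 / 0.0142 = 1.6127
Treynor = (Rp − Rf) / β = (7.8% − 3.8%) / 1.6127 = 4.00 / 1.6127 = 2.4803

2.48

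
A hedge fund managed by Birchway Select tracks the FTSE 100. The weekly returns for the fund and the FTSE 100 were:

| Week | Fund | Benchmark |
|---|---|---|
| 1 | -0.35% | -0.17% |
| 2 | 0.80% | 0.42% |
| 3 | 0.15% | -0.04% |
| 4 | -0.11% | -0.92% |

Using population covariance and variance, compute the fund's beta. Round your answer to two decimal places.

0.62

r̄p = 0.1225%,  r̄m = -0.1775%
Cov = Σ(rp − r̄p)(rm − r̄m) / 4 = 0.1444
Var(rm) = Σ(rm − r̄m)² / 4 = 0.2318
β = Cov / Var = 0.1444 / 0.2318 = 0.6230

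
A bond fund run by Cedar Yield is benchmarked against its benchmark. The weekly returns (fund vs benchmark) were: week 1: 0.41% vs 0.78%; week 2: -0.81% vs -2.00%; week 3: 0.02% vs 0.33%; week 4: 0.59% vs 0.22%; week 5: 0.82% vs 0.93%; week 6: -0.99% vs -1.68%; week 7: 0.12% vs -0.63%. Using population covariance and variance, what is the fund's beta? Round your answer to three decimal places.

0.542

r̄p = 0.0229%,  r̄m = -0.2929%
Cov = Σ(rp − r̄p)(rm − r̄m) / 7 = 0.6390
Var(rm) = Σ(rm − r̄m)² / 7 = 1.1785
β = Cov / Var = 0.6390 / 1.1785 = 0.5422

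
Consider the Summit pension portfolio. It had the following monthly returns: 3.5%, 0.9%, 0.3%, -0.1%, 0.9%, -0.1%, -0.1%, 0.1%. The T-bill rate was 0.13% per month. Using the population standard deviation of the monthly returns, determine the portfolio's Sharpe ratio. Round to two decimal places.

μ = (3.5 + 0.9 + 0.3 − 0.1 + 0.9 − 0.1 − 0.1 + 0.1) / 8 = 0.6750%
Population σ = √[Σ(r − μ)² / 8] = √[10.3550 / 8] = √1.2944 = 1.1377%
Sharpe = (μ − rf) / σ = (0.6750 − 0.13) / 1.1377 = 0.5450 / 1.1377 = 0.4790

0.48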